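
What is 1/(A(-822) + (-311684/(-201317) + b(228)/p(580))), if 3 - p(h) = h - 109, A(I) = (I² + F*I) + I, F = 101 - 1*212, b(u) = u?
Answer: 7851363/6014968930405 ≈ 1.3053e-6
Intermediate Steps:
F = -111 (F = 101 - 212 = -111)
A(I) = I² - 110*I (A(I) = (I² - 111*I) + I = I² - 110*I)
p(h) = 112 - h (p(h) = 3 - (h - 109) = 3 - (-109 + h) = 3 + (109 - h) = 112 - h)
1/(A(-822) + (-311684/(-201317) + b(228)/p(580))) = 1/(-822*(-110 - 822) + (-311684/(-201317) + 228/(112 - 1*580))) = 1/(-822*(-932) + (-311684*(-1/201317) + 228/(112 - 580))) = 1/(766104 + (311684/201317 + 228/(-468))) = 1/(766104 + (311684/201317 + 228*(-1/468))) = 1/(766104 + (311684/201317 - 19/39)) = 1/(766104 + 8330653/7851363) = 1/(6014968930405/7851363) = 7851363/6014968930405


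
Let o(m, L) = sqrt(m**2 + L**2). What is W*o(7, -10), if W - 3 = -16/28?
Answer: 17*sqrt(149)/7 ≈ 29.645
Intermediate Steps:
o(m, L) = sqrt(L**2 + m**2)
W = 17/7 (W = 3 - 16/28 = 3 - 16*1/28 = 3 - 4/7 = 17/7 ≈ 2.4286)
W*o(7, -10) = 17*sqrt((-10)**2 + 7**2)/7 = 17*sqrt(100 + 49)/7 = 17*sqrt(149)/7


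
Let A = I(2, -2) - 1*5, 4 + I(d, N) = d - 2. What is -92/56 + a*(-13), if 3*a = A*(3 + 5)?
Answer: 4345/14 ≈ 310.36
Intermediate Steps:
I(d, N) = -6 + d (I(d, N) = -4 + (d - 2) = -4 + (-2 + d) = -6 + d)
A = -9 (A = (-6 + 2) - 1*5 = -4 - 5 = -9)
a = -24 (a = (-9*(3 + 5))/3 = (-9*8)/3 = (1/3)*(-72) = -24)
-92/56 + a*(-13) = -92/56 - 24*(-13) = -92*1/56 + 312 = -23/14 + 312 = 4345/14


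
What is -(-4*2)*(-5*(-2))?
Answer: 80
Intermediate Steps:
-(-4*2)*(-5*(-2)) = -(-8)*10 = -1*(-80) = 80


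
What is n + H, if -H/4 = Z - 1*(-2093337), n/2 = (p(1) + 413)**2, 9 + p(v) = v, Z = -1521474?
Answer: -1959402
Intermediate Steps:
p(v) = -9 + v
n = 328050 (n = 2*((-9 + 1) + 413)**2 = 2*(-8 + 413)**2 = 2*405**2 = 2*164025 = 328050)
H = -2287452 (H = -4*(-1521474 - 1*(-2093337)) = -4*(-1521474 + 2093337) = -4*571863 = -2287452)
n + H = 328050 - 2287452 = -1959402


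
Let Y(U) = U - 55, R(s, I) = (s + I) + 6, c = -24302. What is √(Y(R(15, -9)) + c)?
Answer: 3*I*√2705 ≈ 156.03*I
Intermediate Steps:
R(s, I) = 6 + I + s (R(s, I) = (I + s) + 6 = 6 + I + s)
Y(U) = -55 + U
√(Y(R(15, -9)) + c) = √((-55 + (6 - 9 + 15)) - 24302) = √((-55 + 12) - 24302) = √(-43 - 24302) = √(-24345) = 3*I*√2705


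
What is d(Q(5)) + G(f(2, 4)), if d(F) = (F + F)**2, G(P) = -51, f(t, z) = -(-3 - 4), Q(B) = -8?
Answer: 205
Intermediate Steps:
f(t, z) = 7 (f(t, z) = -1*(-7) = 7)
d(F) = 4*F**2 (d(F) = (2*F)**2 = 4*F**2)
d(Q(5)) + G(f(2, 4)) = 4*(-8)**2 - 51 = 4*64 - 51 = 256 - 51 = 205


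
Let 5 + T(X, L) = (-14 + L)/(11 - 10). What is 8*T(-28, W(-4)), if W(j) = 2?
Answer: -136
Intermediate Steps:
T(X, L) = -19 + L (T(X, L) = -5 + (-14 + L)/(11 - 10) = -5 + (-14 + L)/1 = -5 + (-14 + L)*1 = -5 + (-14 + L) = -19 + L)
8*T(-28, W(-4)) = 8*(-19 + 2) = 8*(-17) = -136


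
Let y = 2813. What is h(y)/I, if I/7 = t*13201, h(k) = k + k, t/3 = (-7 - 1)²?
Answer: 2813/8871072 ≈ 0.00031710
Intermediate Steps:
t = 192 (t = 3*(-7 - 1)² = 3*(-8)² = 3*64 = 192)
h(k) = 2*k
I = 17742144 (I = 7*(192*13201) = 7*2534592 = 17742144)
h(y)/I = (2*2813)/17742144 = 5626*(1/17742144) = 2813/8871072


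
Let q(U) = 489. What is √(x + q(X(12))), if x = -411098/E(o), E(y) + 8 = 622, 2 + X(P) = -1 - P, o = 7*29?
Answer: I*√17015782/307 ≈ 13.437*I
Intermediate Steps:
o = 203
X(P) = -3 - P (X(P) = -2 + (-1 - P) = -3 - P)
E(y) = 614 (E(y) = -8 + 622 = 614)
x = -205549/307 (x = -411098/614 = -411098*1/614 = -205549/307 ≈ -669.54)
√(x + q(X(12))) = √(-205549/307 + 489) = √(-55426/307) = I*√17015782/307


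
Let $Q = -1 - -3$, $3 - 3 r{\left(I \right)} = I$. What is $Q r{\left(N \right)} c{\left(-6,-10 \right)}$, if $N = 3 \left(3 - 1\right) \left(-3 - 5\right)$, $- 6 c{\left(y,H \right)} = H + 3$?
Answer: $\frac{119}{3} \approx 39.667$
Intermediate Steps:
$c{\left(y,H \right)} = - \frac{1}{2} - \frac{H}{6}$ ($c{\left(y,H \right)} = - \frac{H + 3}{6} = - \frac{3 + H}{6} = - \frac{1}{2} - \frac{H}{6}$)
$N = -48$ ($N = 3 \cdot 2 \left(-8\right) = 3 \left(-16\right) = -48$)
$r{\left(I \right)} = 1 - \frac{I}{3}$
$Q = 2$ ($Q = -1 + 3 = 2$)
$Q r{\left(N \right)} c{\left(-6,-10 \right)} = 2 \left(1 - -16\right) \left(- \frac{1}{2} - - \frac{5}{3}\right) = 2 \left(1 + 16\right) \left(- \frac{1}{2} + \frac{5}{3}\right) = 2 \cdot 17 \cdot \frac{7}{6} = 34 \cdot \frac{7}{6} = \frac{119}{3}$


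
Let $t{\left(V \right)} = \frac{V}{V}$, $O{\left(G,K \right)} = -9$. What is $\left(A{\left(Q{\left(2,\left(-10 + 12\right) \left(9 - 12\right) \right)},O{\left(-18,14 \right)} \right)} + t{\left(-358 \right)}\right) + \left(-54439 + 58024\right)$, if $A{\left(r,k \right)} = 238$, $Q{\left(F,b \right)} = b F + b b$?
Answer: $3824$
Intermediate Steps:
$Q{\left(F,b \right)} = b^{2} + F b$ ($Q{\left(F,b \right)} = F b + b^{2} = b^{2} + F b$)
$t{\left(V \right)} = 1$
$\left(A{\left(Q{\left(2,\left(-10 + 12\right) \left(9 - 12\right) \right)},O{\left(-18,14 \right)} \right)} + t{\left(-358 \right)}\right) + \left(-54439 + 58024\right) = \left(238 + 1\right) + \left(-54439 + 58024\right) = 239 + 3585 = 3824$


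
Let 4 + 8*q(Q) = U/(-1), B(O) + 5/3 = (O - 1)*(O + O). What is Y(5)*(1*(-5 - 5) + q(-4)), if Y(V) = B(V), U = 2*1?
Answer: -4945/12 ≈ -412.08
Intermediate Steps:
U = 2
B(O) = -5/3 + 2*O*(-1 + O) (B(O) = -5/3 + (O - 1)*(O + O) = -5/3 + (-1 + O)*(2*O) = -5/3 + 2*O*(-1 + O))
Y(V) = -5/3 - 2*V + 2*V²
q(Q) = -¾ (q(Q) = -½ + (2/(-1))/8 = -½ + (2*(-1))/8 = -½ + (⅛)*(-2) = -½ - ¼ = -¾)
Y(5)*(1*(-5 - 5) + q(-4)) = (-5/3 - 2*5 + 2*5²)*(1*(-5 - 5) - ¾) = (-5/3 - 10 + 2*25)*(1*(-10) - ¾) = (-5/3 - 10 + 50)*(-10 - ¾) = (115/3)*(-43/4) = -4945/12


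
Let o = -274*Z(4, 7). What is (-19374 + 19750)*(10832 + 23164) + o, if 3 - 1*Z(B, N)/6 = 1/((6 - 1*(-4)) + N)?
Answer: 217220232/17 ≈ 1.2778e+7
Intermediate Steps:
Z(B, N) = 18 - 6/(10 + N) (Z(B, N) = 18 - 6/((6 - 1*(-4)) + N) = 18 - 6/((6 + 4) + N) = 18 - 6/(10 + N))
o = -82200/17 (o = -1644*(29 + 3*7)/(10 + 7) = -1644*(29 + 21)/17 = -1644*50/17 = -274*300/17 = -82200/17 ≈ -4835.3)
(-19374 + 19750)*(10832 + 23164) + o = (-19374 + 19750)*(10832 + 23164) - 82200/17 = 376*33996 - 82200/17 = 12782496 - 82200/17 = 217220232/17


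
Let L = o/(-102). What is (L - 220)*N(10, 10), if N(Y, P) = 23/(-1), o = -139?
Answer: 512923/102 ≈ 5028.7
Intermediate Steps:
N(Y, P) = -23 (N(Y, P) = 23*(-1) = -23)
L = 139/102 (L = -139/(-102) = -139*(-1/102) = 139/102 ≈ 1.3627)
(L - 220)*N(10, 10) = (139/102 - 220)*(-23) = -22301/102*(-23) = 512923/102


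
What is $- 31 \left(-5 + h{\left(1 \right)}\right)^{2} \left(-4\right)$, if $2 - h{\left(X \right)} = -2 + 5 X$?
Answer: $4464$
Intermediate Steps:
$h{\left(X \right)} = 4 - 5 X$ ($h{\left(X \right)} = 2 - \left(-2 + 5 X\right) = 4 - 5 X$)
$- 31 \left(-5 + h{\left(1 \right)}\right)^{2} \left(-4\right) = - 31 \left(-5 + \left(4 - 5\right)\right)^{2} \left(-4\right) = - 31 \left(-5 - 1\right)^{2} \left(-4\right) = - 31 \left(-6\right)^{2} \left(-4\right) = \left(-31\right) 36 \left(-4\right) = \left(-1116\right) \left(-4\right) = 4464$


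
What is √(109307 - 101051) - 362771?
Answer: -362771 + 8*√129 ≈ -3.6268e+5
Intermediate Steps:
√(109307 - 101051) - 362771 = √8256 - 362771 = 8*√129 - 362771 = -362771 + 8*√129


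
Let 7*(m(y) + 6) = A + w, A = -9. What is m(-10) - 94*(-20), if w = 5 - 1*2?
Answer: 13112/7 ≈ 1873.1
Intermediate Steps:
w = 3 (w = 5 - 2 = 3)
m(y) = -48/7 (m(y) = -6 + (-9 + 3)/7 = -6 + (⅐)*(-6) = -6 - 6/7 = -48/7)
m(-10) - 94*(-20) = -48/7 - 94*(-20) = -48/7 + 1880 = 13112/7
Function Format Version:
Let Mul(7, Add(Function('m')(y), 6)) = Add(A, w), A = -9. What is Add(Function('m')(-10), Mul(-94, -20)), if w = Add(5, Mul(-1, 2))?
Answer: Rational(13112, 7) ≈ 1873.1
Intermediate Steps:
w = 3 (w = Add(5, -2) = 3)
Function('m')(y) = Rational(-48, 7) (Function('m')(y) = Add(-6, Mul(Rational(1, 7), Add(-9, 3))) = Add(-6, Mul(Rational(1, 7), -6)) = Add(-6, Rational(-6, 7)) = Rational(-48, 7))
Add(Function('m')(-10), Mul(-94, -20)) = Add(Rational(-48, 7), Mul(-94, -20)) = Add(Rational(-48, 7), 1880) = Rational(13112, 7)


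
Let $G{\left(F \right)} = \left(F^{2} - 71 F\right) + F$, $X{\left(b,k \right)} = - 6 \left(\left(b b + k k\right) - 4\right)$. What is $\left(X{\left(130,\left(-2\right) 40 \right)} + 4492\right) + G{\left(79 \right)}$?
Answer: $-134573$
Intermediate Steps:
$X{\left(b,k \right)} = 24 - 6 b^{2} - 6 k^{2}$ ($X{\left(b,k \right)} = - 6 \left(\left(b^{2} + k^{2}\right) - 4\right) = - 6 \left(-4 + b^{2} + k^{2}\right) = 24 - 6 b^{2} - 6 k^{2}$)
$G{\left(F \right)} = F^{2} - 70 F$
$\left(X{\left(130,\left(-2\right) 40 \right)} + 4492\right) + G{\left(79 \right)} = \left(\left(24 - 6 \cdot 130^{2} - 6 \left(\left(-2\right) 40\right)^{2}\right) + 4492\right) + 79 \left(-70 + 79\right) = \left(\left(24 - 101400 - 6 \left(-80\right)^{2}\right) + 4492\right) + 79 \cdot 9 = \left(\left(24 - 101400 - 38400\right) + 4492\right) + 711 = \left(-139776 + 4492\right) + 711 = -135284 + 711 = -134573$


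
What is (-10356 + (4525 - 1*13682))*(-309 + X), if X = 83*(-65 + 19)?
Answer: 80530151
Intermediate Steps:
X = -3818 (X = 83*(-46) = -3818)
(-10356 + (4525 - 1*13682))*(-309 + X) = (-10356 + (4525 - 1*13682))*(-309 - 3818) = (-10356 + (4525 - 13682))*(-4127) = (-10356 - 9157)*(-4127) = -19513*(-4127) = 80530151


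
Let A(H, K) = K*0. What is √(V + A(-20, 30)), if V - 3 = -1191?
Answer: 6*I*√33 ≈ 34.467*I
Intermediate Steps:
A(H, K) = 0
V = -1188 (V = 3 - 1191 = -1188)
√(V + A(-20, 30)) = √(-1188 + 0) = √(-1188) = 6*I*√33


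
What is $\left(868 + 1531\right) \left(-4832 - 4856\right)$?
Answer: $-23241512$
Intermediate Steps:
$\left(868 + 1531\right) \left(-4832 - 4856\right) = 2399 \left(-9688\right) = -23241512$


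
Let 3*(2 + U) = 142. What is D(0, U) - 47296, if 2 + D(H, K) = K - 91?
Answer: -142031/3 ≈ -47344.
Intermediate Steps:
U = 136/3 (U = -2 + (⅓)*142 = -2 + 142/3 = 136/3 ≈ 45.333)
D(H, K) = -93 + K (D(H, K) = -2 + (K - 91) = -2 + (-91 + K) = -93 + K)
D(0, U) - 47296 = (-93 + 136/3) - 47296 = -143/3 - 47296 = -142031/3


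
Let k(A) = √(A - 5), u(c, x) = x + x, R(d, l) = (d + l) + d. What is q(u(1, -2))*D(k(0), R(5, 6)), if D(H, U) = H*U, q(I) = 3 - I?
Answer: 112*I*√5 ≈ 250.44*I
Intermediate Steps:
R(d, l) = l + 2*d
u(c, x) = 2*x
k(A) = √(-5 + A)
q(u(1, -2))*D(k(0), R(5, 6)) = (3 - 2*(-2))*(√(-5 + 0)*(6 + 2*5)) = (3 - 1*(-4))*(√(-5)*(6 + 10)) = (3 + 4)*((I*√5)*16) = 7*(16*I*√5) = 112*I*√5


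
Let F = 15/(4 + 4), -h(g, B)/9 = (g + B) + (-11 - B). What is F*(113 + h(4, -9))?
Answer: 330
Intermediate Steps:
h(g, B) = 99 - 9*g (h(g, B) = -9*((g + B) + (-11 - B)) = -9*((B + g) + (-11 - B)) = -9*(-11 + g) = 99 - 9*g)
F = 15/8 ≈ 1.8750
F*(113 + h(4, -9)) = 15*(113 + (99 - 9*4))/8 = 15*(113 + (99 - 36))/8 = 15*(113 + 63)/8 = (15/8)*176 = 330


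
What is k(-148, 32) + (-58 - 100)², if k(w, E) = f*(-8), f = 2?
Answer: 24948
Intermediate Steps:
k(w, E) = -16 (k(w, E) = 2*(-8) = -16)
k(-148, 32) + (-58 - 100)² = -16 + (-58 - 100)² = -16 + (-158)² = -16 + 24964 = 24948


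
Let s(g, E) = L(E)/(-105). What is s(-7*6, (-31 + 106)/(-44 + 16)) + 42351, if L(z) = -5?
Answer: 889372/21 ≈ 42351.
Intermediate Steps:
s(g, E) = 1/21 (s(g, E) = -5/(-105) = -5*(-1/105) = 1/21)
s(-7*6, (-31 + 106)/(-44 + 16)) + 42351 = 1/21 + 42351 = 889372/21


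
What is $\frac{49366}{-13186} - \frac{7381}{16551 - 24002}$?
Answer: $- \frac{135250100}{49124443} \approx -2.7532$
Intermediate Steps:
$\frac{49366}{-13186} - \frac{7381}{16551 - 24002} = 49366 \left(- \frac{1}{13186}\right) - \frac{7381}{16551 - 24002} = - \frac{24683}{6593} - \frac{7381}{-7451} = - \frac{24683}{6593} - - \frac{7381}{7451} = - \frac{24683}{6593} + \frac{7381}{7451} = - \frac{135250100}{49124443}$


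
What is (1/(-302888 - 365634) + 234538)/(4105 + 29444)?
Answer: 156793812835/22428244578 ≈ 6.9909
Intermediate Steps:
(1/(-302888 - 365634) + 234538)/(4105 + 29444) = (1/(-668522) + 234538)/33549 = (-1/668522 + 234538)*(1/33549) = (156793812835/668522)*(1/33549) = 156793812835/22428244578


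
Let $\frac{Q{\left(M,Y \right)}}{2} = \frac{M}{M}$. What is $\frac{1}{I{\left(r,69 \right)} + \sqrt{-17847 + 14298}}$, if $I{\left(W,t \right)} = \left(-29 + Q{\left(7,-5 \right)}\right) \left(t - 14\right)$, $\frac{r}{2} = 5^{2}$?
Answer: $- \frac{495}{736258} - \frac{13 i \sqrt{21}}{2208774} \approx -0.00067232 - 2.6971 \cdot 10^{-5} i$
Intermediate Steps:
$r = 50$ ($r = 2 \cdot 5^{2} = 2 \cdot 25 = 50$)
$Q{\left(M,Y \right)} = 2$ ($Q{\left(M,Y \right)} = 2 \frac{M}{M} = 2 \cdot 1 = 2$)
$I{\left(W,t \right)} = 378 - 27 t$ ($I{\left(W,t \right)} = \left(-29 + 2\right) \left(t - 14\right) = - 27 \left(-14 + t\right) = 378 - 27 t$)
$\frac{1}{I{\left(r,69 \right)} + \sqrt{-17847 + 14298}} = \frac{1}{\left(378 - 1863\right) + \sqrt{-17847 + 14298}} = \frac{1}{\left(378 - 1863\right) + \sqrt{-3549}} = \frac{1}{-1485 + 13 i \sqrt{21}}$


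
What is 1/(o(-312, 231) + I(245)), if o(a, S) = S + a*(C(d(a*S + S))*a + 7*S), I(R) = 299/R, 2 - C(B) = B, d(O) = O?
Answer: 245/1713280276454 ≈ 1.4300e-10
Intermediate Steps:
C(B) = 2 - B
o(a, S) = S + a*(7*S + a*(2 - S - S*a)) (o(a, S) = S + a*((2 - (a*S + S))*a + 7*S) = S + a*((2 - (S*a + S))*a + 7*S) = S + a*((2 - (S + S*a))*a + 7*S) = S + a*((2 + (-S - S*a))*a + 7*S) = S + a*((2 - S - S*a)*a + 7*S) = S + a*(a*(2 - S - S*a) + 7*S) = S + a*(7*S + a*(2 - S - S*a)))
1/(o(-312, 231) + I(245)) = 1/((231 + (-312)²*(2 - 1*231*(1 - 312)) + 7*231*(-312)) + 299/245) = 1/((231 + 97344*(2 - 1*231*(-311)) - 504504) + 299*(1/245)) = 1/((231 + 97344*(2 + 71841) - 504504) + 299/245) = 1/((231 + 97344*71843 - 504504) + 299/245) = 1/((231 + 6993484992 - 504504) + 299/245) = 1/(6992980719 + 299/245) = 1/(1713280276454/245) = 245/1713280276454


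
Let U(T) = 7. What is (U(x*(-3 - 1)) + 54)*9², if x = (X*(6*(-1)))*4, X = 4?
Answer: 4941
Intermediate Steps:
x = -96 (x = (4*(6*(-1)))*4 = (4*(-6))*4 = -24*4 = -96)
(U(x*(-3 - 1)) + 54)*9² = (7 + 54)*9² = 61*81 = 4941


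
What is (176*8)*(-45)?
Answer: -63360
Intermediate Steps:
(176*8)*(-45) = 1408*(-45) = -63360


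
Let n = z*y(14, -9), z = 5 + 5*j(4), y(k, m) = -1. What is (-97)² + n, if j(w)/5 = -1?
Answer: 9429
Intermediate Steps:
j(w) = -5 (j(w) = 5*(-1) = -5)
z = -20 (z = 5 + 5*(-5) = 5 - 25 = -20)
n = 20 (n = -20*(-1) = 20)
(-97)² + n = (-97)² + 20 = 9409 + 20 = 9429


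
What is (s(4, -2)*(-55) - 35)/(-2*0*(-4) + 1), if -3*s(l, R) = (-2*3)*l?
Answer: -475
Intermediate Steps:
s(l, R) = 2*l (s(l, R) = -(-2*3)*l/3 = -(-2)*l = 2*l)
(s(4, -2)*(-55) - 35)/(-2*0*(-4) + 1) = ((2*4)*(-55) - 35)/(-2*0*(-4) + 1) = (8*(-55) - 35)/(0*(-4) + 1) = (-440 - 35)/(0 + 1) = -475/1 = 1*(-475) = -475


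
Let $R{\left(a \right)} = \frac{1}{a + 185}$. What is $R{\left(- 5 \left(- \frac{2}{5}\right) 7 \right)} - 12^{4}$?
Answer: $- \frac{4126463}{199} \approx -20736.0$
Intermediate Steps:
$R{\left(a \right)} = \frac{1}{185 + a}$
$R{\left(- 5 \left(- \frac{2}{5}\right) 7 \right)} - 12^{4} = \frac{1}{185 + - 5 \left(- \frac{2}{5}\right) 7} - 12^{4} = \frac{1}{185 + - 5 \left(\left(-2\right) \frac{1}{5}\right) 7} - 20736 = \frac{1}{185 + \left(-5\right) \left(- \frac{2}{5}\right) 7} - 20736 = \frac{1}{185 + 2 \cdot 7} - 20736 = \frac{1}{185 + 14} - 20736 = \frac{1}{199} - 20736 = - \frac{4126463}{199}$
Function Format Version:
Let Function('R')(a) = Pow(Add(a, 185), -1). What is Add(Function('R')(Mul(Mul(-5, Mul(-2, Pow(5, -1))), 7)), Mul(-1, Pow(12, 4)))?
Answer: Rational(-4126463, 199) ≈ -20736.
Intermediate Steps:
Function('R')(a) = Pow(Add(185, a), -1)
Add(Function('R')(Mul(Mul(-5, Mul(-2, Pow(5, -1))), 7)), Mul(-1, Pow(12, 4))) = Add(Pow(Add(185, Mul(Mul(-5, Mul(-2, Pow(5, -1))), 7)), -1), Mul(-1, Pow(12, 4))) = Add(Pow(Add(185, Mul(Mul(-5, Mul(-2, Rational(1, 5))), 7)), -1), Mul(-1, 20736)) = Add(Pow(Add(185, Mul(Mul(-5, Rational(-2, 5)), 7)), -1), -20736) = Add(Pow(Add(185, Mul(2, 7)), -1), -20736) = Add(Pow(Add(185, 14), -1), -20736) = Add(Pow(199, -1), -20736) = Add(Rational(1, 199), -20736) = Rational(-4126463, 199)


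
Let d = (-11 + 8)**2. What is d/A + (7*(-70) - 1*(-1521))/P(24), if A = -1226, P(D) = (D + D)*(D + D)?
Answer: 621635/1412352 ≈ 0.44014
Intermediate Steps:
d = 9 (d = (-3)**2 = 9)
P(D) = 4*D**2 (P(D) = (2*D)*(2*D) = 4*D**2)
d/A + (7*(-70) - 1*(-1521))/P(24) = 9/(-1226) + (7*(-70) - 1*(-1521))/((4*24**2)) = 9*(-1/1226) + (-490 + 1521)/((4*576)) = -9/1226 + 1031/2304 = 621635/1412352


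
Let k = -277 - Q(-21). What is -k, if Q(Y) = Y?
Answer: 256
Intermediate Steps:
k = -256 (k = -277 - 1*(-21) = -277 + 21 = -256)
-k = -1*(-256) = 256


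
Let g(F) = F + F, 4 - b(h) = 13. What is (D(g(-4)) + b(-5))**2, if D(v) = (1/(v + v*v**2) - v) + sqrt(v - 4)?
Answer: (521 - 1040*I*sqrt(3))**2/270400 ≈ -10.996 - 6.9415*I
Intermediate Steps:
b(h) = -9 (b(h) = 4 - 1*13 = 4 - 13 = -9)
g(F) = 2*F
D(v) = sqrt(-4 + v) + 1/(v + v**3) - v (D(v) = (1/(v + v**3) - v) + sqrt(-4 + v) = sqrt(-4 + v) + 1/(v + v**3) - v)
(D(g(-4)) + b(-5))**2 = ((1 - (2*(-4))**2 - (2*(-4))**4 + (2*(-4))*sqrt(-4 + 2*(-4)) + (2*(-4))**3*sqrt(-4 + 2*(-4)))/(2*(-4) + (2*(-4))**3) - 9)**2 = ((1 - 1*(-8)**2 - 1*(-8)**4 - 8*sqrt(-4 - 8) + (-8)**3*sqrt(-4 - 8))/(-8 + (-8)**3) - 9)**2 = ((1 - 1*64 - 1*4096 - 16*I*sqrt(3) - 1024*I*sqrt(3))/(-8 - 512) - 9)**2 = ((1 - 64 - 4096 - 16*I*sqrt(3) - 1024*I*sqrt(3))/(-520) - 9)**2 = (-(1 - 64 - 4096 - 16*I*sqrt(3) - 1024*I*sqrt(3))/520 - 9)**2 = (-(-4159 - 1040*I*sqrt(3))/520 - 9)**2 = ((4159/520 + 2*I*sqrt(3)) - 9)**2 = (-521/520 + 2*I*sqrt(3))**2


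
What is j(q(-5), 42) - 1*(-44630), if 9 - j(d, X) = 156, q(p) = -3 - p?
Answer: 44483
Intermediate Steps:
j(d, X) = -147 (j(d, X) = 9 - 1*156 = 9 - 156 = -147)
j(q(-5), 42) - 1*(-44630) = -147 - 1*(-44630) = -147 + 44630 = 44483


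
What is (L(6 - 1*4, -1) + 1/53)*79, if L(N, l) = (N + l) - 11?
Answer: -41791/53 ≈ -788.51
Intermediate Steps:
L(N, l) = -11 + N + l
(L(6 - 1*4, -1) + 1/53)*79 = ((-11 + (6 - 1*4) - 1) + 1/53)*79 = ((-11 + (6 - 4) - 1) + 1/53)*79 = ((-11 + 2 - 1) + 1/53)*79 = (-10 + 1/53)*79 = -529/53*79 = -41791/53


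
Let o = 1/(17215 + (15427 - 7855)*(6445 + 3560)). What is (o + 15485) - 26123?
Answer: -806095247849/75775075 ≈ -10638.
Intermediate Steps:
o = 1/75775075 (o = 1/(17215 + 7572*10005) = 1/(17215 + 75757860) = 1/75775075 ≈ 1.3197e-8)
(o + 15485) - 26123 = (1/75775075 + 15485) - 26123 = 1173377036376/75775075 - 26123 = -806095247849/75775075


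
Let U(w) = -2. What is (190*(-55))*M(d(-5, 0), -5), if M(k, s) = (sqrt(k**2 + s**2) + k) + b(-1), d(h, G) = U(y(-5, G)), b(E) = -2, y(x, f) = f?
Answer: 41800 - 10450*sqrt(29) ≈ -14475.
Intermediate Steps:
d(h, G) = -2
M(k, s) = -2 + k + sqrt(k**2 + s**2) (M(k, s) = (sqrt(k**2 + s**2) + k) - 2 = (k + sqrt(k**2 + s**2)) - 2 = -2 + k + sqrt(k**2 + s**2))
(190*(-55))*M(d(-5, 0), -5) = (190*(-55))*(-2 - 2 + sqrt((-2)**2 + (-5)**2)) = -10450*(-2 - 2 + sqrt(4 + 25)) = -10450*(-2 - 2 + sqrt(29)) = -10450*(-4 + sqrt(29)) = 41800 - 10450*sqrt(29)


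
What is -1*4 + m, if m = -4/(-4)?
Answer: -3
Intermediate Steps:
m = 1 (m = -¼*(-4) = 1)
-1*4 + m = -1*4 + 1 = -4 + 1 = -3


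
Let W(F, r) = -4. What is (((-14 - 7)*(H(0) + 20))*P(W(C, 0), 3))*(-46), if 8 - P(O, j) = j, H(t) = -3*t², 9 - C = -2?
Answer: 96600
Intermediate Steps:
C = 11 (C = 9 - 1*(-2) = 9 + 2 = 11)
P(O, j) = 8 - j
(((-14 - 7)*(H(0) + 20))*P(W(C, 0), 3))*(-46) = (((-14 - 7)*(-3*0² + 20))*(8 - 1*3))*(-46) = ((-21*(-3*0 + 20))*(8 - 3))*(-46) = (-21*(0 + 20)*5)*(-46) = (-21*20*5)*(-46) = -420*5*(-46) = -2100*(-46) = 96600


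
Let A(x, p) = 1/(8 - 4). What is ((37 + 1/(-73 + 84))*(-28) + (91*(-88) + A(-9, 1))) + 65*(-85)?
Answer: -641137/44 ≈ -14571.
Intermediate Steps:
A(x, p) = ¼ (A(x, p) = 1/4 = ¼)
((37 + 1/(-73 + 84))*(-28) + (91*(-88) + A(-9, 1))) + 65*(-85) = ((37 + 1/(-73 + 84))*(-28) + (91*(-88) + ¼)) + 65*(-85) = ((37 + 1/11)*(-28) + (-8008 + ¼)) - 5525 = ((37 + 1/11)*(-28) - 32031/4) - 5525 = ((408/11)*(-28) - 32031/4) - 5525 = (-11424/11 - 32031/4) - 5525 = -398037/44 - 5525 = -641137/44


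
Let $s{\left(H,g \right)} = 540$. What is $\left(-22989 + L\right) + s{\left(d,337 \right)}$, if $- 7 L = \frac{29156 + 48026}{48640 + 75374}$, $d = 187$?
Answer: $- \frac{1392000656}{62007} \approx -22449.0$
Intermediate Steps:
$L = - \frac{5513}{62007}$ ($L = - \frac{\left(29156 + 48026\right) \frac{1}{48640 + 75374}}{7} = - \frac{77182 \cdot \frac{1}{124014}}{7} = \left(- \frac{1}{7}\right) \frac{38591}{62007} = - \frac{5513}{62007} \approx -0.088909$)
$\left(-22989 + L\right) + s{\left(d,337 \right)} = \left(-22989 - \frac{5513}{62007}\right) + 540 = - \frac{1425484436}{62007} + 540 = - \frac{1392000656}{62007}$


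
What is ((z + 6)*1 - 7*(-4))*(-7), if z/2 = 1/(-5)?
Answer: -1176/5 ≈ -235.20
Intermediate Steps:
z = -2/5 (z = 2/(-5) = 2*(-1/5) = -2/5 ≈ -0.40000)
((z + 6)*1 - 7*(-4))*(-7) = ((-2/5 + 6)*1 - 7*(-4))*(-7) = ((28/5)*1 + 28)*(-7) = (28/5 + 28)*(-7) = (168/5)*(-7) = -1176/5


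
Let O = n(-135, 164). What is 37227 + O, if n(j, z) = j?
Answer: 37092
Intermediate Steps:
O = -135
37227 + O = 37227 - 135 = 37092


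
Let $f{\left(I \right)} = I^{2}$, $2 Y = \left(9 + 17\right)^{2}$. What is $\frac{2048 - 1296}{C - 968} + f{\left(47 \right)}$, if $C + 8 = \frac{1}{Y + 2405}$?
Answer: $\frac{125782961}{56961} \approx 2208.2$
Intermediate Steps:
$Y = 338$ ($Y = \frac{\left(9 + 17\right)^{2}}{2} = \frac{26^{2}}{2} = \frac{1}{2} \cdot 676 = 338$)
$C = - \frac{21943}{2743}$ ($C = -8 + \frac{1}{338 + 2405} = -8 + \frac{1}{2743} = - \frac{21943}{2743} \approx -7.9996$)
$\frac{2048 - 1296}{C - 968} + f{\left(47 \right)} = \frac{2048 - 1296}{- \frac{21943}{2743} - 968} + 47^{2} = \frac{752}{- \frac{2677167}{2743}} + 2209 = 752 \left(- \frac{2743}{2677167}\right) + 2209 = - \frac{43888}{56961} + 2209 = \frac{125782961}{56961}$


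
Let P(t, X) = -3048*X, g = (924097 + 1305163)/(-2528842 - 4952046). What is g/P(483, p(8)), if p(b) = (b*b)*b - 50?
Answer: 50665/239418339552 ≈ 2.1162e-7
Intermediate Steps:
p(b) = -50 + b**3 (p(b) = b**2*b - 50 = b**3 - 50 = -50 + b**3)
g = -557315/1870222 (g = 2229260/(-7480888) = 2229260*(-1/7480888) = -557315/1870222 ≈ -0.29799)
g/P(483, p(8)) = -557315*(-1/(3048*(-50 + 8**3)))/1870222 = -557315*(-1/(3048*(-50 + 512)))/1870222 = -557315/(1870222*((-3048*462))) = -557315/1870222/(-1408176) = -557315/1870222*(-1/1408176) = 50665/239418339552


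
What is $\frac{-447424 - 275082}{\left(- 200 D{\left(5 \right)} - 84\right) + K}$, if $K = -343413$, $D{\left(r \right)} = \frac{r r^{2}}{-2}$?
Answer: $\frac{722506}{330997} \approx 2.1828$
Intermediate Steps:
$D{\left(r \right)} = - \frac{r^{3}}{2}$ ($D{\left(r \right)} = r^{3} \left(- \frac{1}{2}\right) = - \frac{r^{3}}{2}$)
$\frac{-447424 - 275082}{\left(- 200 D{\left(5 \right)} - 84\right) + K} = \frac{-447424 - 275082}{\left(- 200 \left(- \frac{5^{3}}{2}\right) - 84\right) - 343413} = - \frac{722506}{\left(- 200 \left(\left(- \frac{1}{2}\right) 125\right) - 84\right) - 343413} = - \frac{722506}{\left(\left(-200\right) \left(- \frac{125}{2}\right) - 84\right) - 343413} = - \frac{722506}{\left(12500 - 84\right) - 343413} = - \frac{722506}{12416 - 343413} = - \frac{722506}{-330997} = \left(-722506\right) \left(- \frac{1}{330997}\right) = \frac{722506}{330997}$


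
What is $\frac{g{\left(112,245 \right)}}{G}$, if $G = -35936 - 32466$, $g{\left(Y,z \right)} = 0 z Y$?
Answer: $0$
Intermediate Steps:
$g{\left(Y,z \right)} = 0$ ($g{\left(Y,z \right)} = 0 Y = 0$)
$G = -68402$
$\frac{g{\left(112,245 \right)}}{G} = \frac{0}{-68402} = 0 \left(- \frac{1}{68402}\right) = 0$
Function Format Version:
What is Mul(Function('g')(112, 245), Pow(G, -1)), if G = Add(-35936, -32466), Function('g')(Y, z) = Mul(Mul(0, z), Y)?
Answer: 0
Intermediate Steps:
Function('g')(Y, z) = 0 (Function('g')(Y, z) = Mul(0, Y) = 0)
G = -68402
Mul(Function('g')(112, 245), Pow(G, -1)) = Mul(0, Pow(-68402, -1)) = Mul(0, Rational(-1, 68402)) = 0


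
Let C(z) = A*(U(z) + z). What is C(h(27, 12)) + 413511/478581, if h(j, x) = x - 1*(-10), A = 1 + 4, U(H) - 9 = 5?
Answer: 28852697/159527 ≈ 180.86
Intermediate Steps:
U(H) = 14 (U(H) = 9 + 5 = 14)
A = 5
h(j, x) = 10 + x (h(j, x) = x + 10 = 10 + x)
C(z) = 70 + 5*z (C(z) = 5*(14 + z) = 70 + 5*z)
C(h(27, 12)) + 413511/478581 = (70 + 5*(10 + 12)) + 413511/478581 = (70 + 5*22) + 413511*(1/478581) = (70 + 110) + 137837/159527 = 180 + 137837/159527 = 28852697/159527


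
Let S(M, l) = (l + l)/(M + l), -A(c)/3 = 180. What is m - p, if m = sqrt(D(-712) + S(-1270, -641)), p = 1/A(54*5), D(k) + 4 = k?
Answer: 1/540 + I*sqrt(53312766)/273 ≈ 0.0018519 + 26.746*I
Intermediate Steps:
A(c) = -540 (A(c) = -3*180 = -540)
D(k) = -4 + k
p = -1/540 (p = 1/(-540) = -1/540 ≈ -0.0018519)
S(M, l) = 2*l/(M + l) (S(M, l) = (2*l)/(M + l) = 2*l/(M + l))
m = I*sqrt(53312766)/273 (m = sqrt((-4 - 712) + 2*(-641)/(-1270 - 641)) = sqrt(-716 + 2*(-641)/(-1911)) = sqrt(-716 + 2*(-641)*(-1/1911)) = sqrt(-716 + 1282/1911) = sqrt(-1366994/1911) = I*sqrt(53312766)/273 ≈ 26.746*I)
m - p = I*sqrt(53312766)/273 - 1*(-1/540) = I*sqrt(53312766)/273 + 1/540 = 1/540 + I*sqrt(53312766)/273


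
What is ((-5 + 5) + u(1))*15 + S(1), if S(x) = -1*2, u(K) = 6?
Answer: 88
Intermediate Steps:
S(x) = -2
((-5 + 5) + u(1))*15 + S(1) = ((-5 + 5) + 6)*15 - 2 = (0 + 6)*15 - 2 = 6*15 - 2 = 90 - 2 = 88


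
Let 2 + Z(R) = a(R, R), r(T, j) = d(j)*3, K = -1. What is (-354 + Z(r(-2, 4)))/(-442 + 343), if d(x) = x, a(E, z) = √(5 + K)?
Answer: 118/33 ≈ 3.5758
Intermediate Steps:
a(E, z) = 2 (a(E, z) = √(5 - 1) = √4 = 2)
r(T, j) = 3*j (r(T, j) = j*3 = 3*j)
Z(R) = 0 (Z(R) = -2 + 2 = 0)
(-354 + Z(r(-2, 4)))/(-442 + 343) = (-354 + 0)/(-442 + 343) = -354/(-99) = -354*(-1/99) = 118/33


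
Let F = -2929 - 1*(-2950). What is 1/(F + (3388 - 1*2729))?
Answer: 1/680 ≈ 0.0014706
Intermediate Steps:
F = 21 (F = -2929 + 2950 = 21)
1/(F + (3388 - 1*2729)) = 1/(21 + (3388 - 1*2729)) = 1/(21 + (3388 - 2729)) = 1/(21 + 659) = 1/680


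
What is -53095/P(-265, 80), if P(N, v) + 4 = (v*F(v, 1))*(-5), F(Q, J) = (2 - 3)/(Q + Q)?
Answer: 106190/3 ≈ 35397.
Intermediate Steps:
F(Q, J) = -1/(2*Q)
P(N, v) = -3/2 (P(N, v) = -4 + (v*(-1/(2*v)))*(-5) = -4 - ½*(-5) = -4 + 5/2 = -3/2)
-53095/P(-265, 80) = -53095/(-3/2) = -53095*(-⅔) = 106190/3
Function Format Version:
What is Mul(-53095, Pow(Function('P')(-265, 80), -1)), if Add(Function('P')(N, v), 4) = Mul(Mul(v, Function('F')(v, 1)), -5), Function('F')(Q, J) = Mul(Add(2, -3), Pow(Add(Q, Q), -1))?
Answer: Rational(106190, 3) ≈ 35397.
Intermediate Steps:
Function('F')(Q, J) = Mul(Rational(-1, 2), Pow(Q, -1)) (Function('F')(Q, J) = Mul(-1, Pow(Mul(2, Q), -1)) = Mul(-1, Mul(Rational(1, 2), Pow(Q, -1))) = Mul(Rational(-1, 2), Pow(Q, -1)))
Function('P')(N, v) = Rational(-3, 2) (Function('P')(N, v) = Add(-4, Mul(Mul(v, Mul(Rational(-1, 2), Pow(v, -1))), -5)) = Add(-4, Mul(Rational(-1, 2), -5)) = Add(-4, Rational(5, 2)) = Rational(-3, 2))
Mul(-53095, Pow(Function('P')(-265, 80), -1)) = Mul(-53095, Pow(Rational(-3, 2), -1)) = Mul(-53095, Rational(-2, 3)) = Rational(106190, 3)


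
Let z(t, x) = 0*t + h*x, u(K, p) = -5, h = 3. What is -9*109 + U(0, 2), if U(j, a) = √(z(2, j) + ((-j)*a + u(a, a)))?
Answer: -981 + I*√5 ≈ -981.0 + 2.2361*I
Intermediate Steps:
z(t, x) = 3*x (z(t, x) = 0*t + 3*x = 0 + 3*x = 3*x)
U(j, a) = √(-5 + 3*j - a*j) (U(j, a) = √(3*j + ((-j)*a - 5)) = √(3*j + (-a*j - 5)) = √(3*j + (-5 - a*j)) = √(-5 + 3*j - a*j))
-9*109 + U(0, 2) = -9*109 + √(-5 + 3*0 - 1*2*0) = -981 + √(-5 + 0 + 0) = -981 + √(-5) = -981 + I*√5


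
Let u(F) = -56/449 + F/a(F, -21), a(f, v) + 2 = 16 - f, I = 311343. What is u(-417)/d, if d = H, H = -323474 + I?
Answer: 211369/2347578989 ≈ 9.0037e-5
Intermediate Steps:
a(f, v) = 14 - f (a(f, v) = -2 + (16 - f) = 14 - f)
H = -12131 (H = -323474 + 311343 = -12131)
u(F) = -56/449 + F/(14 - F)
d = -12131
u(-417)/d = ((784 - 505*(-417))/(449*(-14 - 417)))/(-12131) = ((1/449)*(784 + 210585)/(-431))*(-1/12131) = ((1/449)*(-1/431)*211369)*(-1/12131) = -211369/193519*(-1/12131) = 211369/2347578989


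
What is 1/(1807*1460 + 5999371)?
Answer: 1/8637591 ≈ 1.1577e-7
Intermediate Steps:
1/(1807*1460 + 5999371) = 1/(2638220 + 5999371) = 1/8637591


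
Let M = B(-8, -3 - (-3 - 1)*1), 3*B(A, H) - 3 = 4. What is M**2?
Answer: 49/9 ≈ 5.4444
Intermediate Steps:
B(A, H) = 7/3 (B(A, H) = 1 + (1/3)*4 = 1 + 4/3 = 7/3)
M = 7/3 ≈ 2.3333
M**2 = (7/3)**2 = 49/9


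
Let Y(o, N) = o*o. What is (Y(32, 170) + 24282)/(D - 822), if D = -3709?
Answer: -25306/4531 ≈ -5.5851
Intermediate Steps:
Y(o, N) = o²
(Y(32, 170) + 24282)/(D - 822) = (32² + 24282)/(-3709 - 822) = (1024 + 24282)/(-4531) = 25306*(-1/4531) = -25306/4531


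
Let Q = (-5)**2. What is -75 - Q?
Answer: -100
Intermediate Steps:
Q = 25
-75 - Q = -75 - 1*25 = -75 - 25 = -100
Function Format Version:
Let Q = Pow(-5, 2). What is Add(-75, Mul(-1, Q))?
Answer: -100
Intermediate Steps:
Q = 25
Add(-75, Mul(-1, Q)) = Add(-75, Mul(-1, 25)) = Add(-75, -25) = -100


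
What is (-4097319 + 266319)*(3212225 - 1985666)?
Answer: -4698947529000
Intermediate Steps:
(-4097319 + 266319)*(3212225 - 1985666) = -3831000*1226559 = -4698947529000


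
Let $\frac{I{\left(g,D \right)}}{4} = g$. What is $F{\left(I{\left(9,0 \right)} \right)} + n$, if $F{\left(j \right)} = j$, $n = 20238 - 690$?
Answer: $19584$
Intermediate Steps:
$I{\left(g,D \right)} = 4 g$
$n = 19548$
$F{\left(I{\left(9,0 \right)} \right)} + n = 4 \cdot 9 + 19548 = 36 + 19548 = 19584$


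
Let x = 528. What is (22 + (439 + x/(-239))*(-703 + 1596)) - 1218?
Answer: 92937105/239 ≈ 3.8886e+5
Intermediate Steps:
(22 + (439 + x/(-239))*(-703 + 1596)) - 1218 = (22 + (439 + 528/(-239))*(-703 + 1596)) - 1218 = (22 + (439 + 528*(-1/239))*893) - 1218 = (22 + (439 - 528/239)*893) - 1218 = (22 + (104393/239)*893) - 1218 = (22 + 93222949/239) - 1218 = 93228207/239 - 1218 = 92937105/239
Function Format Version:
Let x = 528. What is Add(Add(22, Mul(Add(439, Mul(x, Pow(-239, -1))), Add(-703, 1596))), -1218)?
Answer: Rational(92937105, 239) ≈ 3.8886e+5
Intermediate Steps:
Add(Add(22, Mul(Add(439, Mul(x, Pow(-239, -1))), Add(-703, 1596))), -1218) = Add(Add(22, Mul(Add(439, Mul(528, Pow(-239, -1))), Add(-703, 1596))), -1218) = Add(Add(22, Mul(Add(439, Mul(528, Rational(-1, 239))), 893)), -1218) = Add(Add(22, Mul(Add(439, Rational(-528, 239)), 893)), -1218) = Add(Add(22, Mul(Rational(104393, 239), 893)), -1218) = Add(Add(22, Rational(93222949, 239)), -1218) = Add(Rational(93228207, 239), -1218) = Rational(92937105, 239)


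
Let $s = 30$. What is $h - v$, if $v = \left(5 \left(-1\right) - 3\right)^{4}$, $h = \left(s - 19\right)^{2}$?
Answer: $-3975$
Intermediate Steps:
$h = 121$ ($h = \left(30 - 19\right)^{2} = 11^{2} = 121$)
$v = 4096$ ($v = \left(-5 - 3\right)^{4} = \left(-8\right)^{4} = 4096$)
$h - v = 121 - 4096 = -3975$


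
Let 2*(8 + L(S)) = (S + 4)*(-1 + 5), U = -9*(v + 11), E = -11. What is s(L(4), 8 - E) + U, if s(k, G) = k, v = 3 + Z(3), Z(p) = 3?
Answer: -145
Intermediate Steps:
v = 6 (v = 3 + 3 = 6)
U = -153 (U = -9*(6 + 11) = -9*17 = -153)
L(S) = 2*S (L(S) = -8 + ((S + 4)*(-1 + 5))/2 = -8 + ((4 + S)*4)/2 = -8 + (16 + 4*S)/2 = -8 + (8 + 2*S) = 2*S)
s(L(4), 8 - E) + U = 2*4 - 153 = 8 - 153 = -145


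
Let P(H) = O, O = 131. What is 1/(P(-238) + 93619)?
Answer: 1/93750 ≈ 1.0667e-5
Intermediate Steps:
P(H) = 131
1/(P(-238) + 93619) = 1/(131 + 93619) = 1/93750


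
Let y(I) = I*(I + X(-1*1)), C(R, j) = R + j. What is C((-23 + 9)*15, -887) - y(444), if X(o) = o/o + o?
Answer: -198233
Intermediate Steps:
X(o) = 1 + o
y(I) = I**2 (y(I) = I*(I + (1 - 1*1)) = I*(I + (1 - 1)) = I*(I + 0) = I*I = I**2)
C((-23 + 9)*15, -887) - y(444) = ((-23 + 9)*15 - 887) - 1*444**2 = (-14*15 - 887) - 1*197136 = (-210 - 887) - 197136 = -1097 - 197136 = -198233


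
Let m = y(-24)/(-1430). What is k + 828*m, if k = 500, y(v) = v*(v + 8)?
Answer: 198524/715 ≈ 277.66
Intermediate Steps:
y(v) = v*(8 + v)
m = -192/715 (m = -24*(8 - 24)/(-1430) = -24*(-16)*(-1/1430) = 384*(-1/1430) = -192/715 ≈ -0.26853)
k + 828*m = 500 + 828*(-192/715) = 500 - 158976/715 = 198524/715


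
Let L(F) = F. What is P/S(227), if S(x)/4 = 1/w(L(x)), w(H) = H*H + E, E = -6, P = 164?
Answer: 2112443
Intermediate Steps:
w(H) = -6 + H² (w(H) = H*H - 6 = H² - 6 = -6 + H²)
S(x) = 4/(-6 + x²)
P/S(227) = 164/((4/(-6 + 227²))) = 164/((4/(-6 + 51529))) = 164/((4/51523)) = 164/((4*(1/51523))) = 164/(4/51523) = 164*(51523/4) = 2112443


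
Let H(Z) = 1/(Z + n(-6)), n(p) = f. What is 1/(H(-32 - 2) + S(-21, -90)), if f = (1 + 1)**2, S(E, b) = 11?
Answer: 30/329 ≈ 0.091185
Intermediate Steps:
f = 4 (f = 2**2 = 4)
n(p) = 4
H(Z) = 1/(4 + Z) (H(Z) = 1/(Z + 4) = 1/(4 + Z))
1/(H(-32 - 2) + S(-21, -90)) = 1/(1/(4 + (-32 - 2)) + 11) = 1/(1/(4 - 34) + 11) = 1/(1/(-30) + 11) = 1/(-1/30 + 11) = 1/(329/30) = 30/329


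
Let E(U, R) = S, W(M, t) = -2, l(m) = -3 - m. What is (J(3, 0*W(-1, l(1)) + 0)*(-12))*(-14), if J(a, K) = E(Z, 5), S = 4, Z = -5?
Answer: 672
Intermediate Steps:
E(U, R) = 4
J(a, K) = 4
(J(3, 0*W(-1, l(1)) + 0)*(-12))*(-14) = (4*(-12))*(-14) = -48*(-14) = 672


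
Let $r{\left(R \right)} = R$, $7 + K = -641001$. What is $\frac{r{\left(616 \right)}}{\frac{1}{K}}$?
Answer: $-394860928$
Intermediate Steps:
$K = -641008$ ($K = -7 - 641001 = -641008$)
$\frac{r{\left(616 \right)}}{\frac{1}{K}} = \frac{616}{\frac{1}{-641008}} = \frac{616}{- \frac{1}{641008}} = 616 \left(-641008\right) = -394860928$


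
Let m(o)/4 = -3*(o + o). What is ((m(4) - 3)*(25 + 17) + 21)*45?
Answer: -186165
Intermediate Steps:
m(o) = -24*o (m(o) = 4*(-3*(o + o)) = 4*(-6*o) = -24*o)
((m(4) - 3)*(25 + 17) + 21)*45 = ((-24*4 - 3)*(25 + 17) + 21)*45 = ((-96 - 3)*42 + 21)*45 = (-99*42 + 21)*45 = (-4158 + 21)*45 = -4137*45 = -186165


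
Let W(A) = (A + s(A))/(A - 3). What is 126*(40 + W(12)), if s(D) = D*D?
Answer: 7224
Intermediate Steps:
s(D) = D²
W(A) = (A + A²)/(-3 + A) (W(A) = (A + A²)/(A - 3) = (A + A²)/(-3 + A))
126*(40 + W(12)) = 126*(40 + 12*(1 + 12)/(-3 + 12)) = 126*(40 + 12*13/9) = 126*(40 + 12*(⅑)*13) = 126*(40 + 52/3) = 126*(172/3) = 7224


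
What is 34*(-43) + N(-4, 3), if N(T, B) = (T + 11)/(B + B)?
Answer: -8765/6 ≈ -1460.8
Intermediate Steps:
N(T, B) = (11 + T)/(2*B) (N(T, B) = (11 + T)/((2*B)) = (11 + T)*(1/(2*B)) = (11 + T)/(2*B))
34*(-43) + N(-4, 3) = 34*(-43) + (1/2)*(11 - 4)/3 = -1462 + (1/2)*(1/3)*7 = -1462 + 7/6 = -8765/6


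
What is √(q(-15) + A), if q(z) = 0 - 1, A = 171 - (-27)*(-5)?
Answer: √35 ≈ 5.9161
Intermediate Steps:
A = 36 (A = 171 - 1*135 = 171 - 135 = 36)
q(z) = -1
√(q(-15) + A) = √(-1 + 36) = √35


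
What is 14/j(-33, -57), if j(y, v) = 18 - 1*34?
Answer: -7/8 ≈ -0.87500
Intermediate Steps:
j(y, v) = -16 (j(y, v) = 18 - 34 = -16)
14/j(-33, -57) = 14/(-16) = 14*(-1/16) = -7/8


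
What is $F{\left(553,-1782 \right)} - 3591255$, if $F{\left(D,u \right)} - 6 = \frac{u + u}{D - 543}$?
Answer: $- \frac{17958027}{5} \approx -3.5916 \cdot 10^{6}$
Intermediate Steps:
$F{\left(D,u \right)} = 6 + \frac{2 u}{-543 + D}$ ($F{\left(D,u \right)} = 6 + \frac{u + u}{D - 543} = 6 + \frac{2 u}{D - 543} = 6 + \frac{2 u}{-543 + D}$)
$F{\left(553,-1782 \right)} - 3591255 = \frac{2 \left(-1629 - 1782 + 3 \cdot 553\right)}{-543 + 553} - 3591255 = \frac{2 \left(-1629 - 1782 + 1659\right)}{10} - 3591255 = 2 \cdot \frac{1}{10} \left(-1752\right) - 3591255 = - \frac{1752}{5} - 3591255 = - \frac{17958027}{5}$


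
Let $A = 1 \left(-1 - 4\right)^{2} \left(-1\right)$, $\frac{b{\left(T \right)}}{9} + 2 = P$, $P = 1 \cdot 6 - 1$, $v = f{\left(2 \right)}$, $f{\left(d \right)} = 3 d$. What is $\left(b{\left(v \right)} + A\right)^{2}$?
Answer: $4$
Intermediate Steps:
$v = 6$ ($v = 3 \cdot 2 = 6$)
$P = 5$ ($P = 6 - 1 = 5$)
$b{\left(T \right)} = 27$ ($b{\left(T \right)} = -18 + 9 \cdot 5 = -18 + 45 = 27$)
$A = -25$ ($A = 1 \left(-5\right)^{2} \left(-1\right) = 1 \cdot 25 \left(-1\right) = 25 \left(-1\right) = -25$)
$\left(b{\left(v \right)} + A\right)^{2} = \left(27 - 25\right)^{2} = 2^{2} = 4$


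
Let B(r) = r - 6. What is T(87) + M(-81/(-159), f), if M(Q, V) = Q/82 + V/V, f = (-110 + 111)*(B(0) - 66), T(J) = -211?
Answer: -912633/4346 ≈ -209.99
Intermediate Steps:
B(r) = -6 + r
f = -72 (f = (-110 + 111)*((-6 + 0) - 66) = 1*(-6 - 66) = 1*(-72) = -72)
M(Q, V) = 1 + Q/82 (M(Q, V) = Q*(1/82) + 1 = Q/82 + 1 = 1 + Q/82)
T(87) + M(-81/(-159), f) = -211 + (1 + (-81/(-159))/82) = -211 + (1 + (-81*(-1/159))/82) = -211 + (1 + (1/82)*(27/53)) = -211 + (1 + 27/4346) = -211 + 4373/4346 = -912633/4346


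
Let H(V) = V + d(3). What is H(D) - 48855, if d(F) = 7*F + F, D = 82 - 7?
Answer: -48756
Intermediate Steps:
D = 75
d(F) = 8*F
H(V) = 24 + V (H(V) = V + 8*3 = V + 24 = 24 + V)
H(D) - 48855 = (24 + 75) - 48855 = 99 - 48855 = -48756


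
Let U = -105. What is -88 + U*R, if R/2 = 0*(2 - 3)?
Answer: -88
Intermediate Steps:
R = 0 (R = 2*(0*(2 - 3)) = 2*(0*(-1)) = 2*0 = 0)
-88 + U*R = -88 - 105*0 = -88 + 0 = -88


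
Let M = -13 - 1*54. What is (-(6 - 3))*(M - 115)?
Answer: 546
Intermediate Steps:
M = -67 (M = -13 - 54 = -67)
(-(6 - 3))*(M - 115) = (-(6 - 3))*(-67 - 115) = -1*3*(-182) = -3*(-182) = 546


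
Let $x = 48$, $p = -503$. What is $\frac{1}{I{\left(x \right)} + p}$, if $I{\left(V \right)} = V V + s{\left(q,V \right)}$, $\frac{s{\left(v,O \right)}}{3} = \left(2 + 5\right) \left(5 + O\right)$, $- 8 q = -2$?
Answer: $\frac{1}{2914} \approx 0.00034317$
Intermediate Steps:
$q = \frac{1}{4}$ ($q = \left(- \frac{1}{8}\right) \left(-2\right) = \frac{1}{4} \approx 0.25$)
$s{\left(v,O \right)} = 105 + 21 O$ ($s{\left(v,O \right)} = 3 \left(2 + 5\right) \left(5 + O\right) = 3 \cdot 7 \left(5 + O\right) = 3 \left(35 + 7 O\right) = 105 + 21 O$)
$I{\left(V \right)} = 105 + V^{2} + 21 V$ ($I{\left(V \right)} = V V + \left(105 + 21 V\right) = V^{2} + \left(105 + 21 V\right) = 105 + V^{2} + 21 V$)
$\frac{1}{I{\left(x \right)} + p} = \frac{1}{\left(105 + 48^{2} + 21 \cdot 48\right) - 503} = \frac{1}{\left(105 + 2304 + 1008\right) - 503} = \frac{1}{3417 - 503} = \frac{1}{2914}$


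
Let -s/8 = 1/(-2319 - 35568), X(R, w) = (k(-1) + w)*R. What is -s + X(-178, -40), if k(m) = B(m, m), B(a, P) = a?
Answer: 276499318/37887 ≈ 7298.0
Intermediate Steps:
k(m) = m
X(R, w) = R*(-1 + w) (X(R, w) = (-1 + w)*R = R*(-1 + w))
s = 8/37887 (s = -8/(-2319 - 35568) = -8/(-37887) = -8*(-1/37887) = 8/37887 ≈ 0.00021115)
-s + X(-178, -40) = -1*8/37887 - 178*(-1 - 40) = -8/37887 - 178*(-41) = -8/37887 + 7298 = 276499318/37887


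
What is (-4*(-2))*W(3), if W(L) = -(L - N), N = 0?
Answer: -24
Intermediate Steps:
W(L) = -L (W(L) = -(L - 1*0) = -(L + 0) = -L)
(-4*(-2))*W(3) = (-4*(-2))*(-1*3) = 8*(-3) = -24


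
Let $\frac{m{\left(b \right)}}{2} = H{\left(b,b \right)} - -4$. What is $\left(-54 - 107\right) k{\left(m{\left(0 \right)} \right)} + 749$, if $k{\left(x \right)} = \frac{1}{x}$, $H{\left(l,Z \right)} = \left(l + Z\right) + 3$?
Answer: $\frac{1475}{2} \approx 737.5$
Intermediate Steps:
$H{\left(l,Z \right)} = 3 + Z + l$ ($H{\left(l,Z \right)} = \left(Z + l\right) + 3 = 3 + Z + l$)
$m{\left(b \right)} = 14 + 4 b$ ($m{\left(b \right)} = 2 \left(\left(3 + b + b\right) - -4\right) = 2 \left(\left(3 + 2 b\right) + 4\right) = 2 \left(7 + 2 b\right) = 14 + 4 b$)
$\left(-54 - 107\right) k{\left(m{\left(0 \right)} \right)} + 749 = \frac{-54 - 107}{14 + 4 \cdot 0} + 749 = - \frac{161}{14 + 0} + 749 = - \frac{161}{14} + 749 = \left(-161\right) \frac{1}{14} + 749 = - \frac{23}{2} + 749 = \frac{1475}{2}$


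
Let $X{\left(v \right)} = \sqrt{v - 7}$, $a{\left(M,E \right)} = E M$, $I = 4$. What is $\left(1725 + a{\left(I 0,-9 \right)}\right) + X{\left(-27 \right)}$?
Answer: $1725 + i \sqrt{34} \approx 1725.0 + 5.831 i$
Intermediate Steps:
$X{\left(v \right)} = \sqrt{-7 + v}$
$\left(1725 + a{\left(I 0,-9 \right)}\right) + X{\left(-27 \right)} = \left(1725 - 9 \cdot 4 \cdot 0\right) + \sqrt{-7 - 27} = \left(1725 - 0\right) + \sqrt{-34} = \left(1725 + 0\right) + i \sqrt{34} = 1725 + i \sqrt{34}$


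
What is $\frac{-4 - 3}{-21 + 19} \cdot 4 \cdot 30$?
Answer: $420$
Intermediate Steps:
$\frac{-4 - 3}{-21 + 19} \cdot 4 \cdot 30 = - \frac{7}{-2} \cdot 4 \cdot 30 = \left(-7\right) \left(- \frac{1}{2}\right) 4 \cdot 30 = \frac{7}{2} \cdot 4 \cdot 30 = 14 \cdot 30 = 420$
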